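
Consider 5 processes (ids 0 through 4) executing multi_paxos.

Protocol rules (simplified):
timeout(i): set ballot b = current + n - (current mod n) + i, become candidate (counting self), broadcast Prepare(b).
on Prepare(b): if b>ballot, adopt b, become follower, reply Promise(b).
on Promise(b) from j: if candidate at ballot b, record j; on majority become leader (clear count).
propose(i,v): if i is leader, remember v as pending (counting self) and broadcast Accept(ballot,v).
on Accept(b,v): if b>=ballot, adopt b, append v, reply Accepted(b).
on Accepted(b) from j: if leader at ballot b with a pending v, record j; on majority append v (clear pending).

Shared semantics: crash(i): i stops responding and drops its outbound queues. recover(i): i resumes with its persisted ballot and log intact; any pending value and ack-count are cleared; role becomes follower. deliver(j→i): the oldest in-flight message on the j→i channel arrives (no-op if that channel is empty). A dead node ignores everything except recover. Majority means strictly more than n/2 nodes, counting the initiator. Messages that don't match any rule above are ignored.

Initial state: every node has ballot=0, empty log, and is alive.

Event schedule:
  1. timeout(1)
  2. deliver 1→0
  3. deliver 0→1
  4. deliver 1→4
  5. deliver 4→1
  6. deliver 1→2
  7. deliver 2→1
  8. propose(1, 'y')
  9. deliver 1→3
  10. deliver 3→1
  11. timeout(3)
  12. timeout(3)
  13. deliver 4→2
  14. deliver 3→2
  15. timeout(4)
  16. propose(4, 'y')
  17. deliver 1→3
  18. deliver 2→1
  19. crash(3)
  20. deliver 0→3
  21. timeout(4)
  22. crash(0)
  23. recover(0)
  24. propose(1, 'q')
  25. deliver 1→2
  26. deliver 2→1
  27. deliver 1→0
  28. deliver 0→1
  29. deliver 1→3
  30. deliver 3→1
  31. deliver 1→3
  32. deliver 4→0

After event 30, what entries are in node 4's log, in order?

[1] timeout(1) → N1(cand b6 [-])
[2] deliver 1→0 → N0(foll b6 [-])
[3] deliver 0→1 → ∅
[4] deliver 1→4 → N4(foll b6 [-])
[5] deliver 4→1 → N1(lead b6 [-])
[6] deliver 1→2 → N2(foll b6 [-])
[7] deliver 2→1 → ∅
[8] propose(1,'y') → ∅
[9] deliver 1→3 → N3(foll b6 [-])
[10] deliver 3→1 → ∅
[11] timeout(3) → N3(cand b13 [-])
[12] timeout(3) → N3(cand b18 [-])
[13] deliver 4→2 → ∅
[14] deliver 3→2 → N2(foll b13 [-])
[15] timeout(4) → N4(cand b14 [-])
[16] propose(4,'y') → ∅
[17] deliver 1→3 → ∅
[18] deliver 2→1 → ∅
[19] crash(3) → N3(✗cand b18 [-])
[20] deliver 0→3 → ∅
[21] timeout(4) → N4(cand b19 [-])
[22] crash(0) → N0(✗foll b6 [-])
[23] recover(0) → N0(foll b6 [-])
[24] propose(1,'q') → ∅
[25] deliver 1→2 → ∅
[26] deliver 2→1 → ∅
[27] deliver 1→0 → N0(foll b6 [y])
[28] deliver 0→1 → ∅
[29] deliver 1→3 → ∅
[30] deliver 3→1 → ∅

empty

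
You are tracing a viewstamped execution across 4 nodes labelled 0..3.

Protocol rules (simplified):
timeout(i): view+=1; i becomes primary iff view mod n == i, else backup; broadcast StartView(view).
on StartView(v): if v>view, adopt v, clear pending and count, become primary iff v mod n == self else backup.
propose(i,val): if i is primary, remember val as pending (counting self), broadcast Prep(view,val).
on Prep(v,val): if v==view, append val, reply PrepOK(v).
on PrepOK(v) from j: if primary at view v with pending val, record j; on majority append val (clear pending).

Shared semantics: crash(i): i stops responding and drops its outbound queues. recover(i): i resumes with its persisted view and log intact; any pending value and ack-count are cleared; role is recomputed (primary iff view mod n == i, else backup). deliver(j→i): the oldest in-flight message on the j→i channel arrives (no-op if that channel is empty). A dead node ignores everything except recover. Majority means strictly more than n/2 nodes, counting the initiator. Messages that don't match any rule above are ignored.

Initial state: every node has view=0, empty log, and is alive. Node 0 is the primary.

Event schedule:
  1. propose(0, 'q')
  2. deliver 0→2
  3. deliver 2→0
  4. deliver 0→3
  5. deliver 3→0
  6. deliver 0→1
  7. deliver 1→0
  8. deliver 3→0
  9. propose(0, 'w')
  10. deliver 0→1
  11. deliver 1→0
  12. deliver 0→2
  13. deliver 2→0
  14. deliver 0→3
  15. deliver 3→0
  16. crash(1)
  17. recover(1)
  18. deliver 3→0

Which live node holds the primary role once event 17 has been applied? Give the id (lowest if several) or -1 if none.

after 1 — propose(0,'q'): ·
after 2 — deliver 0→2: n2:back/v0/[q]
after 3 — deliver 2→0: ·
after 4 — deliver 0→3: n3:back/v0/[q]
after 5 — deliver 3→0: n0:prim/v0/[q]
after 6 — deliver 0→1: n1:back/v0/[q]
after 7 — deliver 1→0: ·
after 8 — deliver 3→0: ·
after 9 — propose(0,'w'): ·
after 10 — deliver 0→1: n1:back/v0/[q,w]
after 11 — deliver 1→0: ·
after 12 — deliver 0→2: n2:back/v0/[q,w]
after 13 — deliver 2→0: n0:prim/v0/[q,w]
after 14 — deliver 0→3: n3:back/v0/[q,w]
after 15 — deliver 3→0: ·
after 16 — crash(1): n1:✗back/v0/[q,w]
after 17 — recover(1): n1:back/v0/[q,w]

0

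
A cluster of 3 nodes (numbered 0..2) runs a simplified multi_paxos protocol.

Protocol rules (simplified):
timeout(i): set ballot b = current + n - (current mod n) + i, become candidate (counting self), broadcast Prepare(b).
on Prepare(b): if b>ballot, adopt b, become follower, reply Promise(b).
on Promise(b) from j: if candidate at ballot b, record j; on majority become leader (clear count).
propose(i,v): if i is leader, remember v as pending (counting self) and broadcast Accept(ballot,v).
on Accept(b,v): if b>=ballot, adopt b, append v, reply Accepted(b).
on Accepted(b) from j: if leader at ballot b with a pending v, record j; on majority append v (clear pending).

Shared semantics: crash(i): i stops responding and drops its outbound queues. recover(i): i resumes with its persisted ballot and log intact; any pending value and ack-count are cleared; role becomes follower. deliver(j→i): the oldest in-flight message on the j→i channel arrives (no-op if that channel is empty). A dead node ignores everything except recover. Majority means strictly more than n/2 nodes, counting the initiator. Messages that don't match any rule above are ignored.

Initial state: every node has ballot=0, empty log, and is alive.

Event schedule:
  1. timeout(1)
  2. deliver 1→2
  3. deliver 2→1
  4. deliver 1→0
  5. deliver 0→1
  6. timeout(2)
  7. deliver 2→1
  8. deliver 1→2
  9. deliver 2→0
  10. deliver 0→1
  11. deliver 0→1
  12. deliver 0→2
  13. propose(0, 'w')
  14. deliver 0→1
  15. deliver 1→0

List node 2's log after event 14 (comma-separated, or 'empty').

empty

step 1 timeout(1): 1={cand,b=4,log=-}
step 2 deliver 1→2: 2={foll,b=4,log=-}
step 3 deliver 2→1: 1={lead,b=4,log=-}
step 4 deliver 1→0: 0={foll,b=4,log=-}
step 5 deliver 0→1: —
step 6 timeout(2): 2={cand,b=8,log=-}
step 7 deliver 2→1: 1={foll,b=8,log=-}
step 8 deliver 1→2: 2={lead,b=8,log=-}
step 9 deliver 2→0: 0={foll,b=8,log=-}
step 10 deliver 0→1: —
step 11 deliver 0→1: —
step 12 deliver 0→2: —
step 13 propose(0,'w'): —
step 14 deliver 0→1: —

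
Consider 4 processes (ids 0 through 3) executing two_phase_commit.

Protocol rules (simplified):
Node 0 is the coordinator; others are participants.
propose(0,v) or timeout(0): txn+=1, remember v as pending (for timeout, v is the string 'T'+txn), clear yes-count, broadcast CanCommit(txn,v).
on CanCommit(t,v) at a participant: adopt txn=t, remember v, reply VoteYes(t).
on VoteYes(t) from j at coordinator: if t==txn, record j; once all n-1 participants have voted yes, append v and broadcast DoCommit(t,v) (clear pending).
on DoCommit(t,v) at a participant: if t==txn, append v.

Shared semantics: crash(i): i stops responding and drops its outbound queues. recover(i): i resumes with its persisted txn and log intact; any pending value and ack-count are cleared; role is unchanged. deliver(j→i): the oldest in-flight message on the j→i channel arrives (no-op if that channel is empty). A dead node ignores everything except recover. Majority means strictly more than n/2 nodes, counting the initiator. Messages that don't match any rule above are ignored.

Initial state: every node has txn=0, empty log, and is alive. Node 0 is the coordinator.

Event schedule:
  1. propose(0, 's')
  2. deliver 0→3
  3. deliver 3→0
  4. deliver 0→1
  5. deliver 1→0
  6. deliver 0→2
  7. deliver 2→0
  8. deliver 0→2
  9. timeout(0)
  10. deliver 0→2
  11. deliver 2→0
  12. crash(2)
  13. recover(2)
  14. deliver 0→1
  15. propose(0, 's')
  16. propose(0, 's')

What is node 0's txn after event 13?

e1 propose(0,'s'): 0[coor,t=1,-]
e2 deliver 0→3: 3[part,t=1,-]
e3 deliver 3→0: ·
e4 deliver 0→1: 1[part,t=1,-]
e5 deliver 1→0: ·
e6 deliver 0→2: 2[part,t=1,-]
e7 deliver 2→0: 0[coor,t=1,s]
e8 deliver 0→2: 2[part,t=1,s]
e9 timeout(0): 0[coor,t=2,s]
e10 deliver 0→2: 2[part,t=2,s]
e11 deliver 2→0: ·
e12 crash(2): 2[✗part,t=2,s]
e13 recover(2): 2[part,t=2,s]

2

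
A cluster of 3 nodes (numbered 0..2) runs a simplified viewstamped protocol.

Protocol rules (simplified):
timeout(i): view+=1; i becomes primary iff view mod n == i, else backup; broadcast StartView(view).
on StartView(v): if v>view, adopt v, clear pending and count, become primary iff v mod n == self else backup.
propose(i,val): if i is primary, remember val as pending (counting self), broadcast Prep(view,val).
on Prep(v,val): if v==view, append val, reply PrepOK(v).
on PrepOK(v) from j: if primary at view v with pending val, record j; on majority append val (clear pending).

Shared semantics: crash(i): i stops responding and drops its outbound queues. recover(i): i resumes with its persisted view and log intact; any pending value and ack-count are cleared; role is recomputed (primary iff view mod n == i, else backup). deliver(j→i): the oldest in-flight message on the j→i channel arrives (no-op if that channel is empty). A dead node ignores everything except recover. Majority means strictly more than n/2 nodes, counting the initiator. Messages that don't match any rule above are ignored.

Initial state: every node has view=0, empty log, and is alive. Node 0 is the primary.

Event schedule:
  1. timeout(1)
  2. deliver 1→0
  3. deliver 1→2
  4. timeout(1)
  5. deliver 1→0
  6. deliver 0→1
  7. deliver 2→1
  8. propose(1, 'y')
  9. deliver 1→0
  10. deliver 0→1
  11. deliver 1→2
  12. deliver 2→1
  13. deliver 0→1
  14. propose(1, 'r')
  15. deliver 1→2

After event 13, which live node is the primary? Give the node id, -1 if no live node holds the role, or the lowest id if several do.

e1 timeout(1): 1[prim,v=1,-]
e2 deliver 1→0: 0[back,v=1,-]
e3 deliver 1→2: 2[back,v=1,-]
e4 timeout(1): 1[back,v=2,-]
e5 deliver 1→0: 0[back,v=2,-]
e6 deliver 0→1: ·
e7 deliver 2→1: ·
e8 propose(1,'y'): ·
e9 deliver 1→0: ·
e10 deliver 0→1: ·
e11 deliver 1→2: 2[prim,v=2,-]
e12 deliver 2→1: ·
e13 deliver 0→1: ·

2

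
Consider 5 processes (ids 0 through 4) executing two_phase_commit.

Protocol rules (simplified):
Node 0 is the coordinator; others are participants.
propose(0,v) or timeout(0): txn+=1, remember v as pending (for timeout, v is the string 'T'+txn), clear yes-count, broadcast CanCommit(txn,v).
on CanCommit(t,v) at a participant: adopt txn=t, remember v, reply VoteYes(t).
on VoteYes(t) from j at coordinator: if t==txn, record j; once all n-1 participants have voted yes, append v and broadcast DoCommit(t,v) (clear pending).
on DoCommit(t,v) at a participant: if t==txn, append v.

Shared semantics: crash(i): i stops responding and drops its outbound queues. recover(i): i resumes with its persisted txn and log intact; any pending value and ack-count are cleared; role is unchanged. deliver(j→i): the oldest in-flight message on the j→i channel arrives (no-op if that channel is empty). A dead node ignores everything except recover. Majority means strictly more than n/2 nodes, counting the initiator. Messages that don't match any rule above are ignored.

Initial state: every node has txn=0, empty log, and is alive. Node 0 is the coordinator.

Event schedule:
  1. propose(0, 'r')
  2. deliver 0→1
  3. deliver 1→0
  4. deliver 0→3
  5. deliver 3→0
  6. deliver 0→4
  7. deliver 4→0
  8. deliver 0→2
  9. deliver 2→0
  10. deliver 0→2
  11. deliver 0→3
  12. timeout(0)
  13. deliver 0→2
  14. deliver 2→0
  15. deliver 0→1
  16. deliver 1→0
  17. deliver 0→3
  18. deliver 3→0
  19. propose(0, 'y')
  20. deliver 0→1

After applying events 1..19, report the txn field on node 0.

3

after 1 — propose(0,'r'): n0:coor/t1/[-]
after 2 — deliver 0→1: n1:part/t1/[-]
after 3 — deliver 1→0: ·
after 4 — deliver 0→3: n3:part/t1/[-]
after 5 — deliver 3→0: ·
after 6 — deliver 0→4: n4:part/t1/[-]
after 7 — deliver 4→0: ·
after 8 — deliver 0→2: n2:part/t1/[-]
after 9 — deliver 2→0: n0:coor/t1/[r]
after 10 — deliver 0→2: n2:part/t1/[r]
after 11 — deliver 0→3: n3:part/t1/[r]
after 12 — timeout(0): n0:coor/t2/[r]
after 13 — deliver 0→2: n2:part/t2/[r]
after 14 — deliver 2→0: ·
after 15 — deliver 0→1: n1:part/t1/[r]
after 16 — deliver 1→0: ·
after 17 — deliver 0→3: n3:part/t2/[r]
after 18 — deliver 3→0: ·
after 19 — propose(0,'y'): n0:coor/t3/[r]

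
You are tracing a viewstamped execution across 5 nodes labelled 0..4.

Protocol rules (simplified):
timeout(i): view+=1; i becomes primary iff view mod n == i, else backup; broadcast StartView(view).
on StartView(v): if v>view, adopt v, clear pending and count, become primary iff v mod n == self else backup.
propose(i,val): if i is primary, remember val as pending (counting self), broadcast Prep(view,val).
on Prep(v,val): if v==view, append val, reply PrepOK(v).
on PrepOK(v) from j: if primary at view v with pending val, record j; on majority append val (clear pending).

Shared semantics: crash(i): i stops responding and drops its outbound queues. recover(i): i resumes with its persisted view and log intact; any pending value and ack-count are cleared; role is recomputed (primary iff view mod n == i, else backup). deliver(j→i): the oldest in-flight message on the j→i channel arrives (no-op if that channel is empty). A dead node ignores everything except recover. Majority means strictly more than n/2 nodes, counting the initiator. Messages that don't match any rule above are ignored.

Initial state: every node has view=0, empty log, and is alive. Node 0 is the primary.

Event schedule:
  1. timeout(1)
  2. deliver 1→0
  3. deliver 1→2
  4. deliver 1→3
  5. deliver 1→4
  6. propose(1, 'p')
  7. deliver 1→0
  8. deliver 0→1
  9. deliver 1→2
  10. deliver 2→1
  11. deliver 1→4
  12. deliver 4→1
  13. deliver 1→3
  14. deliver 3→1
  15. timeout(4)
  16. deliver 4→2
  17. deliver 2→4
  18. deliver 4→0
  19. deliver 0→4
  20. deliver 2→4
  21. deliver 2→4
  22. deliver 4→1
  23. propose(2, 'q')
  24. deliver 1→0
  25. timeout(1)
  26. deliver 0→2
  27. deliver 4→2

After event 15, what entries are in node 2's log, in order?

p

after 1 — timeout(1): n1:prim/v1/[-]
after 2 — deliver 1→0: n0:back/v1/[-]
after 3 — deliver 1→2: n2:back/v1/[-]
after 4 — deliver 1→3: n3:back/v1/[-]
after 5 — deliver 1→4: n4:back/v1/[-]
after 6 — propose(1,'p'): ·
after 7 — deliver 1→0: n0:back/v1/[p]
after 8 — deliver 0→1: ·
after 9 — deliver 1→2: n2:back/v1/[p]
after 10 — deliver 2→1: n1:prim/v1/[p]
after 11 — deliver 1→4: n4:back/v1/[p]
after 12 — deliver 4→1: ·
after 13 — deliver 1→3: n3:back/v1/[p]
after 14 — deliver 3→1: ·
after 15 — timeout(4): n4:back/v2/[p]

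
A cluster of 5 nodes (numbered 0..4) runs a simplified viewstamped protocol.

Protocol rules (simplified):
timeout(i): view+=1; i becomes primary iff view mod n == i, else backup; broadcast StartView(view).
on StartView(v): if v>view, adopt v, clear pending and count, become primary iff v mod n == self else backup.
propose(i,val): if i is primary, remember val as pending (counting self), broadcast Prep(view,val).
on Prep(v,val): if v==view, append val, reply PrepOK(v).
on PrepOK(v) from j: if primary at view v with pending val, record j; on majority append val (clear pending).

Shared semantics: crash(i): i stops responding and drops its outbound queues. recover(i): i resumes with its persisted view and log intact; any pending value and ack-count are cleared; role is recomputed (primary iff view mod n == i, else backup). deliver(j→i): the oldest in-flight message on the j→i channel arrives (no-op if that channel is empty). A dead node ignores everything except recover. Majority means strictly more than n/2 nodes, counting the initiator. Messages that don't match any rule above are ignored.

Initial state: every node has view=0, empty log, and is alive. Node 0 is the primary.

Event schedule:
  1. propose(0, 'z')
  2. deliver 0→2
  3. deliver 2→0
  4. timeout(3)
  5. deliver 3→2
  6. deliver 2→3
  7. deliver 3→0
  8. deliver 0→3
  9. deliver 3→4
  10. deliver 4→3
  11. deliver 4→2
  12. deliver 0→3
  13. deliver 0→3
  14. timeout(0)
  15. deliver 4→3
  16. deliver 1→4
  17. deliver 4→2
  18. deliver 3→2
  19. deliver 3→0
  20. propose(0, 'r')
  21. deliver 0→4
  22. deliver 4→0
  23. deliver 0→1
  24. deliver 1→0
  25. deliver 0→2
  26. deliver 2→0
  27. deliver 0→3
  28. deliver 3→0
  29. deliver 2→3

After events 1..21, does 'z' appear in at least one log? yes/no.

[1] propose(0,'z') → ∅
[2] deliver 0→2 → N2(back v0 [z])
[3] deliver 2→0 → ∅
[4] timeout(3) → N3(back v1 [-])
[5] deliver 3→2 → N2(back v1 [z])
[6] deliver 2→3 → ∅
[7] deliver 3→0 → N0(back v1 [-])
[8] deliver 0→3 → ∅
[9] deliver 3→4 → N4(back v1 [-])
[10] deliver 4→3 → ∅
[11] deliver 4→2 → ∅
[12] deliver 0→3 → ∅
[13] deliver 0→3 → ∅
[14] timeout(0) → N0(back v2 [-])
[15] deliver 4→3 → ∅
[16] deliver 1→4 → ∅
[17] deliver 4→2 → ∅
[18] deliver 3→2 → ∅
[19] deliver 3→0 → ∅
[20] propose(0,'r') → ∅
[21] deliver 0→4 → ∅

yes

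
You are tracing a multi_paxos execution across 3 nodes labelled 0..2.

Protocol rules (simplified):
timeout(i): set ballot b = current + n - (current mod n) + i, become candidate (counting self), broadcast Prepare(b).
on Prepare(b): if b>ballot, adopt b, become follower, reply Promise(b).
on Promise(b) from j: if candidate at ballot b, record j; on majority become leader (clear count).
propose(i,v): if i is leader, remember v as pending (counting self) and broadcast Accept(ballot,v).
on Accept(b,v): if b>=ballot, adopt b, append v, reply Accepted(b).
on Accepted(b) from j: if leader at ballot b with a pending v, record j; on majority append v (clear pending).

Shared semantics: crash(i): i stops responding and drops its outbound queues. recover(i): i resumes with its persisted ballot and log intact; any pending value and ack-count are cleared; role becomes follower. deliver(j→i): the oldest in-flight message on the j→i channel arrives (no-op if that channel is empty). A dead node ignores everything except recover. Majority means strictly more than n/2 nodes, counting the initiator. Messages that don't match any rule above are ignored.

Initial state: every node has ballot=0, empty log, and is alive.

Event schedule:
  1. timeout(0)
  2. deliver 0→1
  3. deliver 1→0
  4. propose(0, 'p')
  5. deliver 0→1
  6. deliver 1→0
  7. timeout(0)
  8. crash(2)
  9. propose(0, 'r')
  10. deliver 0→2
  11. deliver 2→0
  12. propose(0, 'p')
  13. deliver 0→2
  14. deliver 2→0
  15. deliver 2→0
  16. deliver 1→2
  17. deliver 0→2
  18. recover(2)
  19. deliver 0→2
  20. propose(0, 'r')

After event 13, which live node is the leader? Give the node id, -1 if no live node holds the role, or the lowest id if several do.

-1

e1 timeout(0): 0[cand,b=3,-]
e2 deliver 0→1: 1[foll,b=3,-]
e3 deliver 1→0: 0[lead,b=3,-]
e4 propose(0,'p'): ·
e5 deliver 0→1: 1[foll,b=3,p]
e6 deliver 1→0: 0[lead,b=3,p]
e7 timeout(0): 0[cand,b=6,p]
e8 crash(2): 2[✗foll,b=0,-]
e9 propose(0,'r'): ·
e10 deliver 0→2: ·
e11 deliver 2→0: ·
e12 propose(0,'p'): ·
e13 deliver 0→2: ·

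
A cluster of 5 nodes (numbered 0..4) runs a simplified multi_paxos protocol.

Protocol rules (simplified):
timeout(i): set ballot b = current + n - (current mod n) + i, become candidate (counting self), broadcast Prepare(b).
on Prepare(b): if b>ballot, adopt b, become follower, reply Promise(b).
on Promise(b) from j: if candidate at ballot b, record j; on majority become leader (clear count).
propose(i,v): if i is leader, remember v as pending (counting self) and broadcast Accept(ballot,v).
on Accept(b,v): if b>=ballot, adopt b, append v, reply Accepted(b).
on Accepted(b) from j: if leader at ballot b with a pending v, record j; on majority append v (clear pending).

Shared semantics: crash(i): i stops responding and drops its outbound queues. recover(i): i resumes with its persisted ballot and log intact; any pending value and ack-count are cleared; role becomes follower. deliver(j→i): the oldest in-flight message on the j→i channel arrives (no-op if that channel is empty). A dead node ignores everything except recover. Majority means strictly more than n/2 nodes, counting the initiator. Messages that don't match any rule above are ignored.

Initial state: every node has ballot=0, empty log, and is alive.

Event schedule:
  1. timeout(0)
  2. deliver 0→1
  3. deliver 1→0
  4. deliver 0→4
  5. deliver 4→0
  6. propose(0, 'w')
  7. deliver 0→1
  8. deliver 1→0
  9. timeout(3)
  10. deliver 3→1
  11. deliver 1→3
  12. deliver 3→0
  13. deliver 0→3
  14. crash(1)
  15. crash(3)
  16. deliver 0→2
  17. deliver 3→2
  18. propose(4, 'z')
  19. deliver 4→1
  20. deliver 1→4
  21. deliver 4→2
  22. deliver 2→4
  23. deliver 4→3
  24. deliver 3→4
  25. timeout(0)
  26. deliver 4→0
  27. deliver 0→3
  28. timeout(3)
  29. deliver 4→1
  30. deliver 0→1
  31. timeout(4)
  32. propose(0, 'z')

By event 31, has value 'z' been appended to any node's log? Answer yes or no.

step 1 timeout(0): 0={cand,b=5,log=-}
step 2 deliver 0→1: 1={foll,b=5,log=-}
step 3 deliver 1→0: —
step 4 deliver 0→4: 4={foll,b=5,log=-}
step 5 deliver 4→0: 0={lead,b=5,log=-}
step 6 propose(0,'w'): —
step 7 deliver 0→1: 1={foll,b=5,log=w}
step 8 deliver 1→0: —
step 9 timeout(3): 3={cand,b=8,log=-}
step 10 deliver 3→1: 1={foll,b=8,log=w}
step 11 deliver 1→3: —
step 12 deliver 3→0: 0={foll,b=8,log=-}
step 13 deliver 0→3: —
step 14 crash(1): 1={✗foll,b=8,log=w}
step 15 crash(3): 3={✗cand,b=8,log=-}
step 16 deliver 0→2: 2={foll,b=5,log=-}
step 17 deliver 3→2: —
step 18 propose(4,'z'): —
step 19 deliver 4→1: —
step 20 deliver 1→4: —
step 21 deliver 4→2: —
step 22 deliver 2→4: —
step 23 deliver 4→3: —
step 24 deliver 3→4: —
step 25 timeout(0): 0={cand,b=10,log=-}
step 26 deliver 4→0: —
step 27 deliver 0→3: —
step 28 timeout(3): —
step 29 deliver 4→1: —
step 30 deliver 0→1: —
step 31 timeout(4): 4={cand,b=14,log=-}

no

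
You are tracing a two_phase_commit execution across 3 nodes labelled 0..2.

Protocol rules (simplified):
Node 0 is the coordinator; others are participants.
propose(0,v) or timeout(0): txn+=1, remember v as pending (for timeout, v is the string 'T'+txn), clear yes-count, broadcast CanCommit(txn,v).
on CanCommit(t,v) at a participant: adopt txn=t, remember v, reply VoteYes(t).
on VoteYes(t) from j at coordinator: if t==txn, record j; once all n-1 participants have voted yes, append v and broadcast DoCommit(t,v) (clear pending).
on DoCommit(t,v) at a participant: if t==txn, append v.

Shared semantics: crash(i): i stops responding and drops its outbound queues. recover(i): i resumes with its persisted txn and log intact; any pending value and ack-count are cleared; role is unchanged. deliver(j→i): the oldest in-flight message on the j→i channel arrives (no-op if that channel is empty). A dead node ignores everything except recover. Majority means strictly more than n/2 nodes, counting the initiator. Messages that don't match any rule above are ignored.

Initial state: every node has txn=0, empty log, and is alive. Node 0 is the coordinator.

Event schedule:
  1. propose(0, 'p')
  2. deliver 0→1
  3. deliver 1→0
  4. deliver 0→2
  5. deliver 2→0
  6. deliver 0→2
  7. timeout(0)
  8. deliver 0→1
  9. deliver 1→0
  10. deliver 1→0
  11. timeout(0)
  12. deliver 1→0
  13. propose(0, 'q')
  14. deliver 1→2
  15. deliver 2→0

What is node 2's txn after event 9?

1

step 1 propose(0,'p'): 0={coor,t=1,log=-}
step 2 deliver 0→1: 1={part,t=1,log=-}
step 3 deliver 1→0: —
step 4 deliver 0→2: 2={part,t=1,log=-}
step 5 deliver 2→0: 0={coor,t=1,log=p}
step 6 deliver 0→2: 2={part,t=1,log=p}
step 7 timeout(0): 0={coor,t=2,log=p}
step 8 deliver 0→1: 1={part,t=1,log=p}
step 9 deliver 1→0: —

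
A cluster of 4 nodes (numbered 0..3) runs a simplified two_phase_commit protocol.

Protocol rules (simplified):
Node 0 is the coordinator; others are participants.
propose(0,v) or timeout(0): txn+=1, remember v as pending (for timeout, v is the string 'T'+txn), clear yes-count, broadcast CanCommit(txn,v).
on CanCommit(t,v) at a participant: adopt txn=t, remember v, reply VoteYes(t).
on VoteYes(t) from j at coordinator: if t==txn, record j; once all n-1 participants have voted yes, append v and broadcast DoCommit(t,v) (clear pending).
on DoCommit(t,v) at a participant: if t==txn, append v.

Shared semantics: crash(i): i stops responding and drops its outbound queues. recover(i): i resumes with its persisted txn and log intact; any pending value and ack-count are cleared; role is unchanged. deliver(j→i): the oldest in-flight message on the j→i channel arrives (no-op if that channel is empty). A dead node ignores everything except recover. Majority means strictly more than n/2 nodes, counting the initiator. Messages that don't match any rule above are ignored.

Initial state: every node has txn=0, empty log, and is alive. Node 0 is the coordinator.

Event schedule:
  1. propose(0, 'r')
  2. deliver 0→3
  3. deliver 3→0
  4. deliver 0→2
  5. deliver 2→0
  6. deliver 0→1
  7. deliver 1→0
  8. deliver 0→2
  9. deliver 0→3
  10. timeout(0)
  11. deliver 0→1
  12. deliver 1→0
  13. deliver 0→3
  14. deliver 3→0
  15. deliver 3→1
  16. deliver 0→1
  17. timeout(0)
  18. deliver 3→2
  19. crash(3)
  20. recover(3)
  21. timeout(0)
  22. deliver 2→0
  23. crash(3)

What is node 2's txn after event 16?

step 1 propose(0,'r'): 0={coor,t=1,log=-}
step 2 deliver 0→3: 3={part,t=1,log=-}
step 3 deliver 3→0: —
step 4 deliver 0→2: 2={part,t=1,log=-}
step 5 deliver 2→0: —
step 6 deliver 0→1: 1={part,t=1,log=-}
step 7 deliver 1→0: 0={coor,t=1,log=r}
step 8 deliver 0→2: 2={part,t=1,log=r}
step 9 deliver 0→3: 3={part,t=1,log=r}
step 10 timeout(0): 0={coor,t=2,log=r}
step 11 deliver 0→1: 1={part,t=1,log=r}
step 12 deliver 1→0: —
step 13 deliver 0→3: 3={part,t=2,log=r}
step 14 deliver 3→0: —
step 15 deliver 3→1: —
step 16 deliver 0→1: 1={part,t=2,log=r}

1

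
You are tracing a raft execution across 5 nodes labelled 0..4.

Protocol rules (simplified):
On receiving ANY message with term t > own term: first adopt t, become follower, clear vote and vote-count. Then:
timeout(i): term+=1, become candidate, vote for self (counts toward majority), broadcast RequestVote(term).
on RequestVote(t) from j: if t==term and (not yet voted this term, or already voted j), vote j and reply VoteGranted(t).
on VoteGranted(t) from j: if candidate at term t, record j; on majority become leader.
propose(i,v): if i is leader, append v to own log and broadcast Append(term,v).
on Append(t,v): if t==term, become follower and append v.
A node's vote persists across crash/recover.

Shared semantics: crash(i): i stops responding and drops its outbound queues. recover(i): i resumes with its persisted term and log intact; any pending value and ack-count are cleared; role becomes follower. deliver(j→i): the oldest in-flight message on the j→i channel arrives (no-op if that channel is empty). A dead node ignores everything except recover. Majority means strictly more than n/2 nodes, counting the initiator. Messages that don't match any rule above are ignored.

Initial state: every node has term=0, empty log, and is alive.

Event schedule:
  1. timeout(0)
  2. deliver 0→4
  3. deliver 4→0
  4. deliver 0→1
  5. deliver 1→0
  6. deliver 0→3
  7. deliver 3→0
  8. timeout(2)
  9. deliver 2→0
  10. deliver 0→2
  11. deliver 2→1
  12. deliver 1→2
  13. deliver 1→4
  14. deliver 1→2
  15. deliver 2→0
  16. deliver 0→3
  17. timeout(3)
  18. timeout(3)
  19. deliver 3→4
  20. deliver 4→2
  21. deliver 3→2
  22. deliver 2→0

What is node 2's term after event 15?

1

1. timeout(0):  <0:cand t1 ->
2. deliver 0→4:  <4:foll t1 ->
3. deliver 4→0:  nop
4. deliver 0→1:  <1:foll t1 ->
5. deliver 1→0:  <0:lead t1 ->
6. deliver 0→3:  <3:foll t1 ->
7. deliver 3→0:  nop
8. timeout(2):  <2:cand t1 ->
9. deliver 2→0:  nop
10. deliver 0→2:  nop
11. deliver 2→1:  nop
12. deliver 1→2:  nop
13. deliver 1→4:  nop
14. deliver 1→2:  nop
15. deliver 2→0:  nop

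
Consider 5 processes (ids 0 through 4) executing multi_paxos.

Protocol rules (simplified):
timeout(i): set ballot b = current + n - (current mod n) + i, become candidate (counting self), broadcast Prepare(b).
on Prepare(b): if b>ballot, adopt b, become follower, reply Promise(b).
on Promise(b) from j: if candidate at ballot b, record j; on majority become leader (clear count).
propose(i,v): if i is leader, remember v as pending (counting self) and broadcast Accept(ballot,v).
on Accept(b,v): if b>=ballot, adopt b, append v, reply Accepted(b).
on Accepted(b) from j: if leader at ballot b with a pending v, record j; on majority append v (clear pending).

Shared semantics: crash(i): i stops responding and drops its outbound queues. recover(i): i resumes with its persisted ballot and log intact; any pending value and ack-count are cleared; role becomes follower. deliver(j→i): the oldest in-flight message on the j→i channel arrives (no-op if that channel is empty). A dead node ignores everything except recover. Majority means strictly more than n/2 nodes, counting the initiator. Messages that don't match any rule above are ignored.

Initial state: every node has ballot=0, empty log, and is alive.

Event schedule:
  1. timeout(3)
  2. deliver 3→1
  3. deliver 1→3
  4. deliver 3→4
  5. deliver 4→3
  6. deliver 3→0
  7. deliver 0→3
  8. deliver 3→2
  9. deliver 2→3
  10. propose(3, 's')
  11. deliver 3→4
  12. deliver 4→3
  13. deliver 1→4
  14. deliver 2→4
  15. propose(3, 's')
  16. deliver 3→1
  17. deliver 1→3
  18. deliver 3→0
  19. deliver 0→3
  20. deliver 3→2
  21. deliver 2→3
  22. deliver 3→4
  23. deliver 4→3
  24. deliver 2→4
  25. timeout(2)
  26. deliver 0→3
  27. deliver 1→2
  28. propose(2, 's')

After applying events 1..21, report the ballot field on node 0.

after 1 — timeout(3): n3:cand/b8/[-]
after 2 — deliver 3→1: n1:foll/b8/[-]
after 3 — deliver 1→3: ·
after 4 — deliver 3→4: n4:foll/b8/[-]
after 5 — deliver 4→3: n3:lead/b8/[-]
after 6 — deliver 3→0: n0:foll/b8/[-]
after 7 — deliver 0→3: ·
after 8 — deliver 3→2: n2:foll/b8/[-]
after 9 — deliver 2→3: ·
after 10 — propose(3,'s'): ·
after 11 — deliver 3→4: n4:foll/b8/[s]
after 12 — deliver 4→3: ·
after 13 — deliver 1→4: ·
after 14 — deliver 2→4: ·
after 15 — propose(3,'s'): ·
after 16 — deliver 3→1: n1:foll/b8/[s]
after 17 — deliver 1→3: ·
after 18 — deliver 3→0: n0:foll/b8/[s]
after 19 — deliver 0→3: n3:lead/b8/[s]
after 20 — deliver 3→2: n2:foll/b8/[s]
after 21 — deliver 2→3: ·

8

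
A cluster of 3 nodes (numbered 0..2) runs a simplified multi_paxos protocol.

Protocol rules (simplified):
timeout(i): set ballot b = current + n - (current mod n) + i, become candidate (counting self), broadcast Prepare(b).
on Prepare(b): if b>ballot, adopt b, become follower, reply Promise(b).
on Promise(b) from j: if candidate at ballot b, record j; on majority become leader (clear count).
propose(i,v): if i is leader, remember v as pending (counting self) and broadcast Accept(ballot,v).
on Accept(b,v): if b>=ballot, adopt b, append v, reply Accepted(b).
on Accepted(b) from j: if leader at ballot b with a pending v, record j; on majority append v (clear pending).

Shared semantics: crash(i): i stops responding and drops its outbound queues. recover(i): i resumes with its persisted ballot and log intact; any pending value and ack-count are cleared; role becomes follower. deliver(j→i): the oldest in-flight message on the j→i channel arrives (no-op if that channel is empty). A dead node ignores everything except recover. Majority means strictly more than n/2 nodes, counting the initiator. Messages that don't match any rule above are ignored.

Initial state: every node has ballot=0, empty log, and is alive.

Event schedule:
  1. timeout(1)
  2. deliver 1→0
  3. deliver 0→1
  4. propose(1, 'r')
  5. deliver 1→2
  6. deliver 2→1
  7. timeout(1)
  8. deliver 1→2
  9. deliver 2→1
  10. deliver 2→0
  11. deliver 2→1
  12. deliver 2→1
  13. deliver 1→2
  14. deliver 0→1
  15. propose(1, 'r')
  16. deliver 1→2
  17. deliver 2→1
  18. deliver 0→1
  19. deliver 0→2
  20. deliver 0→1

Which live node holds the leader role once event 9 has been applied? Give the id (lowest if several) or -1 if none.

-1

step 1 timeout(1): 1={cand,b=4,log=-}
step 2 deliver 1→0: 0={foll,b=4,log=-}
step 3 deliver 0→1: 1={lead,b=4,log=-}
step 4 propose(1,'r'): —
step 5 deliver 1→2: 2={foll,b=4,log=-}
step 6 deliver 2→1: —
step 7 timeout(1): 1={cand,b=7,log=-}
step 8 deliver 1→2: 2={foll,b=4,log=r}
step 9 deliver 2→1: —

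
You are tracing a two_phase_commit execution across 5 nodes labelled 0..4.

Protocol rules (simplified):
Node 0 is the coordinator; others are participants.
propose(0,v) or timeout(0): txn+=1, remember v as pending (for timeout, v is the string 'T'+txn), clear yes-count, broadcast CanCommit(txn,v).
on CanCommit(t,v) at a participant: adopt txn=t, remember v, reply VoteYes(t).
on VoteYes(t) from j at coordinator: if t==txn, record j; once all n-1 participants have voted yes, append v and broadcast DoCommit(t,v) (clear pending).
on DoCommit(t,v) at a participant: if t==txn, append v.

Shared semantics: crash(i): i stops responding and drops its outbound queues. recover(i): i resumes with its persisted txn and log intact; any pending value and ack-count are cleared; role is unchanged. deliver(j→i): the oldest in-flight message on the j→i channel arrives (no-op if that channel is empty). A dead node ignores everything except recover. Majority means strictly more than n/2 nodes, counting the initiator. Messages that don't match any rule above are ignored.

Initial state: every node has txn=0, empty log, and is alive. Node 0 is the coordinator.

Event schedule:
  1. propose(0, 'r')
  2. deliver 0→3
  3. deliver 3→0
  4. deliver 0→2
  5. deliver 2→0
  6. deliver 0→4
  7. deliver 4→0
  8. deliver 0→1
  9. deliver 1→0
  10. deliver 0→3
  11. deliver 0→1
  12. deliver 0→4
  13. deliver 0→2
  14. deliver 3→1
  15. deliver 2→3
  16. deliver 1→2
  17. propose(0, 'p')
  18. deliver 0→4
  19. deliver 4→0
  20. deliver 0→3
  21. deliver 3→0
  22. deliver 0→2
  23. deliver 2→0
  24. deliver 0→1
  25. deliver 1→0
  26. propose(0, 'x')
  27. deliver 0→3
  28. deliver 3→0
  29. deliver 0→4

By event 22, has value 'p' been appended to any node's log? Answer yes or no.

no

[1] propose(0,'r') → N0(coor t1 [-])
[2] deliver 0→3 → N3(part t1 [-])
[3] deliver 3→0 → ∅
[4] deliver 0→2 → N2(part t1 [-])
[5] deliver 2→0 → ∅
[6] deliver 0→4 → N4(part t1 [-])
[7] deliver 4→0 → ∅
[8] deliver 0→1 → N1(part t1 [-])
[9] deliver 1→0 → N0(coor t1 [r])
[10] deliver 0→3 → N3(part t1 [r])
[11] deliver 0→1 → N1(part t1 [r])
[12] deliver 0→4 → N4(part t1 [r])
[13] deliver 0→2 → N2(part t1 [r])
[14] deliver 3→1 → ∅
[15] deliver 2→3 → ∅
[16] deliver 1→2 → ∅
[17] propose(0,'p') → N0(coor t2 [r])
[18] deliver 0→4 → N4(part t2 [r])
[19] deliver 4→0 → ∅
[20] deliver 0→3 → N3(part t2 [r])
[21] deliver 3→0 → ∅
[22] deliver 0→2 → N2(part t2 [r])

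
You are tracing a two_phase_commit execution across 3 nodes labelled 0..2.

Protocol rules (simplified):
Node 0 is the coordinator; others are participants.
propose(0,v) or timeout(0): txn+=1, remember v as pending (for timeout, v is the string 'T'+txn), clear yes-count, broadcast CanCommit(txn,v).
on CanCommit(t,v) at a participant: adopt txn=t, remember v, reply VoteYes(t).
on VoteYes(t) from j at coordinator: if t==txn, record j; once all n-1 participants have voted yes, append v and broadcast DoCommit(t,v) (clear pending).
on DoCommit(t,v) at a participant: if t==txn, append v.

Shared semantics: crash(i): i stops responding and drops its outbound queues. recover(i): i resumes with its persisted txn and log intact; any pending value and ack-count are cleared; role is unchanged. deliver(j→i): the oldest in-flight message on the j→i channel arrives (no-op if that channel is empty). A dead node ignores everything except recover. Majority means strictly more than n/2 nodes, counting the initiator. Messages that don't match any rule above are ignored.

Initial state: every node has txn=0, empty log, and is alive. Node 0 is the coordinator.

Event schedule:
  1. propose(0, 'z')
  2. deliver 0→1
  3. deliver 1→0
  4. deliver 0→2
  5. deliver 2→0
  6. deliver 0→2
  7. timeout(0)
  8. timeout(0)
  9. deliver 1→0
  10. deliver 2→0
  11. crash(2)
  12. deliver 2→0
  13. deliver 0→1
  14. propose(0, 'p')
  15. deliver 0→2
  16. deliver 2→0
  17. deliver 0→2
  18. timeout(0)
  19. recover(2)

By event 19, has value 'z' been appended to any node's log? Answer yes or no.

[1] propose(0,'z') → N0(coor t1 [-])
[2] deliver 0→1 → N1(part t1 [-])
[3] deliver 1→0 → ∅
[4] deliver 0→2 → N2(part t1 [-])
[5] deliver 2→0 → N0(coor t1 [z])
[6] deliver 0→2 → N2(part t1 [z])
[7] timeout(0) → N0(coor t2 [z])
[8] timeout(0) → N0(coor t3 [z])
[9] deliver 1→0 → ∅
[10] deliver 2→0 → ∅
[11] crash(2) → N2(✗part t1 [z])
[12] deliver 2→0 → ∅
[13] deliver 0→1 → N1(part t1 [z])
[14] propose(0,'p') → N0(coor t4 [z])
[15] deliver 0→2 → ∅
[16] deliver 2→0 → ∅
[17] deliver 0→2 → ∅
[18] timeout(0) → N0(coor t5 [z])
[19] recover(2) → N2(part t1 [z])

yes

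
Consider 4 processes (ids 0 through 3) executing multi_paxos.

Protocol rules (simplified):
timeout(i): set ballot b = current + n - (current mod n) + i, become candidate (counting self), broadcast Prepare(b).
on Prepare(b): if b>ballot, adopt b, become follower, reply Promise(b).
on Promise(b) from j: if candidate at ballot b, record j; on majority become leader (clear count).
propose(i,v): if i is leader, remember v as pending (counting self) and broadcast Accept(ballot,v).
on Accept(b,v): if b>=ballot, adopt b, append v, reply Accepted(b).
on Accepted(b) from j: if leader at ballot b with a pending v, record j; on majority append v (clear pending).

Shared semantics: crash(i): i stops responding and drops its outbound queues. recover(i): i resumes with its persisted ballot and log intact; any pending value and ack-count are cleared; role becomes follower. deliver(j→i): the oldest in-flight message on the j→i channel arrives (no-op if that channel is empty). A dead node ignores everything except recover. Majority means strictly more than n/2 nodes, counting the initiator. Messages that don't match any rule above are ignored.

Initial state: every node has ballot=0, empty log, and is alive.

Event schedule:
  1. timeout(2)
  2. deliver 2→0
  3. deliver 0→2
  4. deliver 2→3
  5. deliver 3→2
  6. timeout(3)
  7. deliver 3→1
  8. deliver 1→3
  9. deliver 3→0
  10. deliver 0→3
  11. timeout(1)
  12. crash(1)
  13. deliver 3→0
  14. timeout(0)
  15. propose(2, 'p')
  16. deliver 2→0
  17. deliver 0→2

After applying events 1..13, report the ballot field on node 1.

13

step 1 timeout(2): 2={cand,b=6,log=-}
step 2 deliver 2→0: 0={foll,b=6,log=-}
step 3 deliver 0→2: —
step 4 deliver 2→3: 3={foll,b=6,log=-}
step 5 deliver 3→2: 2={lead,b=6,log=-}
step 6 timeout(3): 3={cand,b=11,log=-}
step 7 deliver 3→1: 1={foll,b=11,log=-}
step 8 deliver 1→3: —
step 9 deliver 3→0: 0={foll,b=11,log=-}
step 10 deliver 0→3: 3={lead,b=11,log=-}
step 11 timeout(1): 1={cand,b=13,log=-}
step 12 crash(1): 1={✗cand,b=13,log=-}
step 13 deliver 3→0: —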